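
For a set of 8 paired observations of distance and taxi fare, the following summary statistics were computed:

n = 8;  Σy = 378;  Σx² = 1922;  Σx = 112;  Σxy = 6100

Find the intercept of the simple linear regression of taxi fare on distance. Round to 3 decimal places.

Sxx = Σx² − (Σx)²/n = 1922 − 1568 = 354
Sxy = Σxy − (Σx)(Σy)/n = 6100 − 5292 = 808
b = Sxy/Sxx = 808/354 = 2.282486
a = ȳ − b·x̄ = 47.25 − 2.282486·14 = 15.295198

15.295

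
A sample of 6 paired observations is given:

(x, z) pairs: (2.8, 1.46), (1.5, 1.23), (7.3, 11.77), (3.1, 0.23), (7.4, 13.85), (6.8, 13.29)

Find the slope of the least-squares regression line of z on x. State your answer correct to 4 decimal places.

2.4131

n = 6, Σx = 28.9, Σy = 41.83, Σxy = 285.429, Σx² = 173.99
Sxx = Σx² − (Σx)²/n = 173.99 − 139.201667 = 34.788333
Sxy = Σxy − (Σx)(Σy)/n = 285.429 − 201.481167 = 83.947833
b = Sxy/Sxx = 83.947833/34.788333 = 2.413103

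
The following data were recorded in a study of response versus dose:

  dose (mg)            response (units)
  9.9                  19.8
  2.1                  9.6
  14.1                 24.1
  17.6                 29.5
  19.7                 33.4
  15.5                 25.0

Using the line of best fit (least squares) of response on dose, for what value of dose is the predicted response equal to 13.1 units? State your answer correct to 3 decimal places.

5.066

n = 6, Σx = 78.9, Σy = 141.4, Σxy = 2120.67, Σx² = 1239.33
Sxx = Σx² − (Σx)²/n = 1239.33 − 1037.535 = 201.795
Sxy = Σxy − (Σx)(Σy)/n = 2120.67 − 1859.41 = 261.26
b = Sxy/Sxx = 261.26/201.795 = 1.294680
a = ȳ − b·x̄ = 23.566667 − 1.294680·13.15 = 6.541621
Set a + b·x = 13.1: x = (13.1 − 6.541621) / 1.294680 = 5.065636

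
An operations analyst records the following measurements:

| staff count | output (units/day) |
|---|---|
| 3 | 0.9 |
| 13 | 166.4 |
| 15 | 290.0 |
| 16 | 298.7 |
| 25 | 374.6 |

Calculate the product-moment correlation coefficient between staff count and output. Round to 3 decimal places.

0.952

n = 5, Σx = 72, Σy = 1130.6, Σxy = 20660.1, Σx² = 1284, Σy² = 341336.62
Sxx = Σx² − (Σx)²/n = 1284 − 1036.8 = 247.2
Sxy = Σxy − (Σx)(Σy)/n = 20660.1 − 16280.64 = 4379.46
Syy = Σy² − (Σy)²/n = 341336.62 − 255651.272 = 85685.348
r = Sxy/√(Sxx·Syy) = 4379.46/√(21181418.0256) = 4379.46/4602.327457 = 0.951575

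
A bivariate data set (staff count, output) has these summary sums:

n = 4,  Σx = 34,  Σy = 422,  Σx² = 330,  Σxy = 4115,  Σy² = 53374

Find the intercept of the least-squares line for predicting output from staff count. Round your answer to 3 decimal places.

-3.963

Sxx = Σx² − (Σx)²/n = 330 − 289 = 41
Sxy = Σxy − (Σx)(Σy)/n = 4115 − 3587 = 528
b = Sxy/Sxx = 528/41 = 12.878049
a = ȳ − b·x̄ = 105.5 − 12.878049·8.5 = -3.963415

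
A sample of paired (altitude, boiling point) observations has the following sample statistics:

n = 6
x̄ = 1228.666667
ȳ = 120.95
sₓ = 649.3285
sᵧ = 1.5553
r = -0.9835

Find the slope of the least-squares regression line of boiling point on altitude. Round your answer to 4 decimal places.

-0.0024

b = r · sᵧ/sₓ = -0.9835 · 1.5553/649.3285 = -0.002356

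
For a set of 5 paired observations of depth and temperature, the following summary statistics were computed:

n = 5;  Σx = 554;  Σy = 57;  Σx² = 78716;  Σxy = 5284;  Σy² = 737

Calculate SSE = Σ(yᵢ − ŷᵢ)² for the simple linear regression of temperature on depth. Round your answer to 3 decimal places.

Sxx = Σx² − (Σx)²/n = 78716 − 61383.2 = 17332.8
Sxy = Σxy − (Σx)(Σy)/n = 5284 − 6315.6 = -1031.6
Syy = Σy² − (Σy)²/n = 737 − 649.8 = 87.2
b = Sxy/Sxx = -1031.6/17332.8 = -0.059517
SSE = Syy − b·Sxy = 87.2 − (-0.059517)·(-1031.6) = 25.802040

25.802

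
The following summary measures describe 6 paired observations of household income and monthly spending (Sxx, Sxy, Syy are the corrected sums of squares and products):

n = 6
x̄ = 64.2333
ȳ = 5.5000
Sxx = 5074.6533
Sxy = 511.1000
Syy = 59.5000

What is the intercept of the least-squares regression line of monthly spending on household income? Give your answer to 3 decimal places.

-0.969

b = Sxy/Sxx = 511.1/5074.6533 = 0.100716
a = ȳ − b·x̄ = 5.5 − 0.100716·64.2333 = -0.969336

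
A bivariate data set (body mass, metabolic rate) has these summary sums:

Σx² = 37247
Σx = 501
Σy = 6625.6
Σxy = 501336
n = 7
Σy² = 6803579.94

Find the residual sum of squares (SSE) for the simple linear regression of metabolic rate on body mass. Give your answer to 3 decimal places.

Sxx = Σx² − (Σx)²/n = 37247 − 35857.285714 = 1389.714286
Sxy = Σxy − (Σx)(Σy)/n = 501336 − 474203.657143 = 27132.342857
Syy = Σy² − (Σy)²/n = 6803579.94 − 6271225.051429 = 532354.888571
b = Sxy/Sxx = 27132.342857/1389.714286 = 19.523684
SSE = Syy − b·Sxy = 532354.888571 − 19.523684·27132.342857 = 2631.594737

2631.595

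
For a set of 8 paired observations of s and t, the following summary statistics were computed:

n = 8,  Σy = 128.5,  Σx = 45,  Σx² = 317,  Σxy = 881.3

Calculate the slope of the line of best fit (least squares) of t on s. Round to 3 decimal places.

Sxx = Σx² − (Σx)²/n = 317 − 253.125 = 63.875
Sxy = Σxy − (Σx)(Σy)/n = 881.3 − 722.8125 = 158.4875
b = Sxy/Sxx = 158.4875/63.875 = 2.481213

2.481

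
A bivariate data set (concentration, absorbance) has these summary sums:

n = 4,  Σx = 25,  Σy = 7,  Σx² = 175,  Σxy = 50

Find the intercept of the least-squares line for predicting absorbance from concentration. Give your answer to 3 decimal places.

Sxx = Σx² − (Σx)²/n = 175 − 156.25 = 18.75
Sxy = Σxy − (Σx)(Σy)/n = 50 − 43.75 = 6.25
b = Sxy/Sxx = 6.25/18.75 = 0.333333
a = ȳ − b·x̄ = 1.75 − 0.333333·6.25 = -0.333333

-0.333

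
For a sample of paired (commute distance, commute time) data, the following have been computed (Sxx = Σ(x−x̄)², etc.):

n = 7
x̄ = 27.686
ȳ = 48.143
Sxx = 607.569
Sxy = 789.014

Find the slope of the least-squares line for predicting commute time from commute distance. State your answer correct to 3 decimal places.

1.299

b = Sxy/Sxx = 789.014/607.569 = 1.298641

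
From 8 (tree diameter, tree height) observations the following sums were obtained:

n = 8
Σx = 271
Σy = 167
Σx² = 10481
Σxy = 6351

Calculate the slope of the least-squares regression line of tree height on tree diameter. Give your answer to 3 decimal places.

Sxx = Σx² − (Σx)²/n = 10481 − 9180.125 = 1300.875
Sxy = Σxy − (Σx)(Σy)/n = 6351 − 5657.125 = 693.875
b = Sxy/Sxx = 693.875/1300.875 = 0.533391

0.533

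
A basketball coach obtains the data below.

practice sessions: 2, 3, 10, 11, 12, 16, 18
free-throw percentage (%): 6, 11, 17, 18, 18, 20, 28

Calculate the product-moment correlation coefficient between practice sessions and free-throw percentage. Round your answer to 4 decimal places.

0.9548

n = 7, Σx = 72, Σy = 118, Σxy = 1453, Σx² = 958, Σy² = 2278
Sxx = Σx² − (Σx)²/n = 958 − 740.571429 = 217.428571
Sxy = Σxy − (Σx)(Σy)/n = 1453 − 1213.714286 = 239.285714
Syy = Σy² − (Σy)²/n = 2278 − 1989.142857 = 288.857143
r = Sxy/√(Sxx·Syy) = 239.285714/√(62805.795918) = 239.285714/250.610846 = 0.954810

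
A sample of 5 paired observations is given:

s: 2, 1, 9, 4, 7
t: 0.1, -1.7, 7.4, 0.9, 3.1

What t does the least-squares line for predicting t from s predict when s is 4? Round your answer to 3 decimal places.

n = 5, Σx = 23, Σy = 9.8, Σxy = 90.4, Σx² = 151
Sxx = Σx² − (Σx)²/n = 151 − 105.8 = 45.2
Sxy = Σxy − (Σx)(Σy)/n = 90.4 − 45.08 = 45.32
b = Sxy/Sxx = 45.32/45.2 = 1.002655
a = ȳ − b·x̄ = 1.96 − 1.002655·4.6 = -2.652212
ŷ(4) = a + b·4 = -2.652212 + 1.002655·4 = 1.358407

1.358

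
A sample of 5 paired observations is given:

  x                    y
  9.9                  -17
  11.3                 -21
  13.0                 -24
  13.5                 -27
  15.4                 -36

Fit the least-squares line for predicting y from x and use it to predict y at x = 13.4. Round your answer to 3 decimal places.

-27.587

n = 5, Σx = 63.1, Σy = -125, Σxy = -1636.5, Σx² = 814.11
Sxx = Σx² − (Σx)²/n = 814.11 − 796.322 = 17.788
Sxy = Σxy − (Σx)(Σy)/n = -1636.5 − (-1577.5) = -59
b = Sxy/Sxx = -59/17.788 = -3.316843
a = ȳ − b·x̄ = -25 − (-3.316843)·12.62 = 16.858556
ŷ(13.4) = a + b·13.4 = 16.858556 + (-3.316843)·13.4 = -27.587137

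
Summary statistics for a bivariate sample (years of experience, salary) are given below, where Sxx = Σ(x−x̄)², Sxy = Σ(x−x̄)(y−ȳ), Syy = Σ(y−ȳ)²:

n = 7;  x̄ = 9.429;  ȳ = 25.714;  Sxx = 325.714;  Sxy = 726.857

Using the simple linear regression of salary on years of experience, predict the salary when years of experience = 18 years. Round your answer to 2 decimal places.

44.84

b = Sxy/Sxx = 726.857/325.714 = 2.231580
a = ȳ − b·x̄ = 25.714 − 2.231580·9.429 = 4.672428
ŷ(18) = a + b·18 = 4.672428 + 2.231580·18 = 44.840876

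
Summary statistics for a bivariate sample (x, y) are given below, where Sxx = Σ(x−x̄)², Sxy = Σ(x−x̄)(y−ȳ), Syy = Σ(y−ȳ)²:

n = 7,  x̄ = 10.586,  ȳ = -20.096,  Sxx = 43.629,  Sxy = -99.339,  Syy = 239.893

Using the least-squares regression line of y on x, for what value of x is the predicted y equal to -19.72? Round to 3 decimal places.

10.421

b = Sxy/Sxx = -99.339/43.629 = -2.276903
a = ȳ − b·x̄ = -20.096 − (-2.276903)·10.586 = 4.007295
Set a + b·x = -19.72: x = (-19.72 − 4.007295) / (-2.276903) = 10.420863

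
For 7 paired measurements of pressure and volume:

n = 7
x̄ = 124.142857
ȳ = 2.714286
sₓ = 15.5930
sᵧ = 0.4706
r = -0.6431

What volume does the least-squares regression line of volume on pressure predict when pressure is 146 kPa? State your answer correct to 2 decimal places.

b = r · sᵧ/sₓ = -0.6431 · 0.4706/15.593 = -0.019409
a = ȳ − b·x̄ = 2.714286 − (-0.019409)·124.142857 = 5.123761
ŷ(146) = a + b·146 = 5.123761 + (-0.019409)·146 = 2.290063

2.29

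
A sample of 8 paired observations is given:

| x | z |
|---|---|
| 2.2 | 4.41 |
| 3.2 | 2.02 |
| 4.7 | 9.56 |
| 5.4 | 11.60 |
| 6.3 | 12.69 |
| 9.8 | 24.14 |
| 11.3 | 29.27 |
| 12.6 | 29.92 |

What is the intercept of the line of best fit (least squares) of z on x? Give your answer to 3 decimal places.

n = 8, Σx = 55.5, Σy = 123.61, Σxy = 1148, Σx² = 488.51
Sxx = Σx² − (Σx)²/n = 488.51 − 385.03125 = 103.47875
Sxy = Σxy − (Σx)(Σy)/n = 1148 − 857.544375 = 290.455625
b = Sxy/Sxx = 290.455625/103.47875 = 2.806911
a = ȳ − b·x̄ = 15.45125 − 2.806911·6.9375 = -4.021694

-4.022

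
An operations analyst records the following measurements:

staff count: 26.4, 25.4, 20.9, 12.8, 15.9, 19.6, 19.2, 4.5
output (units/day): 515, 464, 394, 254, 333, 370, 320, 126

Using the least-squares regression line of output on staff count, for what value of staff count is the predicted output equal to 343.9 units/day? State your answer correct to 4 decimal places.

17.9033

n = 8, Σx = 144.7, Σy = 2776, Σxy = 56125.1, Σx² = 2968.63
Sxx = Σx² − (Σx)²/n = 2968.63 − 2617.26125 = 351.36875
Sxy = Σxy − (Σx)(Σy)/n = 56125.1 − 50210.9 = 5914.2
b = Sxy/Sxx = 5914.2/351.36875 = 16.831890
a = ȳ − b·x̄ = 347 − 16.831890·18.0875 = 42.553197
Set a + b·x = 343.9: x = (343.9 − 42.553197) / 16.831890 = 17.903326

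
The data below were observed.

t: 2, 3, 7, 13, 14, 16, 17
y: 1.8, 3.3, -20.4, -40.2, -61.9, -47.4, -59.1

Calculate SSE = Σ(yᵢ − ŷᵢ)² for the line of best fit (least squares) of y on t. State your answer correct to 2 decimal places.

n = 7, Σx = 72, Σy = -223.9, Σxy = -3281.6, Σx² = 972, Σy² = 11617.51
Sxx = Σx² − (Σx)²/n = 972 − 740.571429 = 231.428571
Sxy = Σxy − (Σx)(Σy)/n = -3281.6 − (-2302.971429) = -978.628571
Syy = Σy² − (Σy)²/n = 11617.51 − 7161.601429 = 4455.908571
b = Sxy/Sxx = -978.628571/231.428571 = -4.228642
SSE = Syy − b·Sxy = 4455.908571 − (-4.228642)·(-978.628571) = 317.638716

317.64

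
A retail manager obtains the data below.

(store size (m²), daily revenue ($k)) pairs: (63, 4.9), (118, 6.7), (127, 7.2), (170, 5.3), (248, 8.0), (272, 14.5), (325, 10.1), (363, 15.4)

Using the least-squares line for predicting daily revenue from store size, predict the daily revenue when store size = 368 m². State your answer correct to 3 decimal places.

13.937

n = 8, Σx = 1686, Σy = 72.1, Σxy = 17715.4, Σx² = 435804
Sxx = Σx² − (Σx)²/n = 435804 − 355324.5 = 80479.5
Sxy = Σxy − (Σx)(Σy)/n = 17715.4 − 15195.075 = 2520.325
b = Sxy/Sxx = 2520.325/80479.5 = 0.031316
a = ȳ − b·x̄ = 9.0125 − 0.031316·210.75 = 2.412577
ŷ(368) = a + b·368 = 2.412577 + 0.031316·368 = 13.936998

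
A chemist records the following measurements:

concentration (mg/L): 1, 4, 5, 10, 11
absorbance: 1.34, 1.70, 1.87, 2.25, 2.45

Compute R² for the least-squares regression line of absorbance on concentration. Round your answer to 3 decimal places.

n = 5, Σx = 31, Σy = 9.61, Σxy = 66.94, Σx² = 263, Σy² = 19.2475
Sxx = Σx² − (Σx)²/n = 263 − 192.2 = 70.8
Sxy = Σxy − (Σx)(Σy)/n = 66.94 − 59.582 = 7.358
Syy = Σy² − (Σy)²/n = 19.2475 − 18.47042 = 0.77708
R² = Sxy²/(Sxx·Syy) = (7.358)²/(70.8·0.77708) = 0.984058

0.984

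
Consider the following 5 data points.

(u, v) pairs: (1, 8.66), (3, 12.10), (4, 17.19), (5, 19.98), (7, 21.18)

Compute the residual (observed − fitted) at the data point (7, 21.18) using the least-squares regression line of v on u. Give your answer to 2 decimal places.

-1.46

n = 5, Σx = 20, Σy = 79.11, Σxy = 361.88, Σx² = 100
Sxx = Σx² − (Σx)²/n = 100 − 80 = 20
Sxy = Σxy − (Σx)(Σy)/n = 361.88 − 316.44 = 45.44
b = Sxy/Sxx = 45.44/20 = 2.272
a = ȳ − b·x̄ = 15.822 − 2.272·4 = 6.734
ŷ(7) = 6.734 + 2.272·7 = 22.638
residual = y − ŷ = 21.18 − 22.638 = -1.458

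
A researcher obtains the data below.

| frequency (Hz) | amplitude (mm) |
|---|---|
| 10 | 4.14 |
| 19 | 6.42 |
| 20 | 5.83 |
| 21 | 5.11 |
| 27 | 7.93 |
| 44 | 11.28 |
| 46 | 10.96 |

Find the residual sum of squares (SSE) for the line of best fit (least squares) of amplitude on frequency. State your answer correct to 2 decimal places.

2.16

n = 7, Σx = 187, Σy = 51.67, Σxy = 1601.88, Σx² = 6083, Σy² = 428.7019
Sxx = Σx² − (Σx)²/n = 6083 − 4995.571429 = 1087.428571
Sxy = Σxy − (Σx)(Σy)/n = 1601.88 − 1380.327143 = 221.552857
Syy = Σy² − (Σy)²/n = 428.7019 − 381.398414 = 47.303486
b = Sxy/Sxx = 221.552857/1087.428571 = 0.203740
SSE = Syy − b·Sxy = 47.303486 − 0.203740·221.552857 = 2.164274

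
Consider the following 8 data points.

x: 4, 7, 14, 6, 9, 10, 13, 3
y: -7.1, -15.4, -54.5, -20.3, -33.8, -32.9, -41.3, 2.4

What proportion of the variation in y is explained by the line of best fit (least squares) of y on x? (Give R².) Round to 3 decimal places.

0.948

n = 8, Σx = 66, Σy = -202.9, Σxy = -2183.9, Σx² = 656, Σy² = 7606.21
Sxx = Σx² − (Σx)²/n = 656 − 544.5 = 111.5
Sxy = Σxy − (Σx)(Σy)/n = -2183.9 − (-1673.925) = -509.975
Syy = Σy² − (Σy)²/n = 7606.21 − 5146.05125 = 2460.15875
R² = Sxy²/(Sxx·Syy) = (-509.975)²/(111.5·2460.15875) = 0.948112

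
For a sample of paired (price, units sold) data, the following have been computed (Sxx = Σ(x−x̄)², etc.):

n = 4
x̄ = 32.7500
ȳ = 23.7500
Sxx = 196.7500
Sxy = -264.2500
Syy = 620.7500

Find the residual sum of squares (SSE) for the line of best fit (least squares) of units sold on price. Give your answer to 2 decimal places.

265.84

b = Sxy/Sxx = -264.25/196.75 = -1.343075
SSE = Syy − b·Sxy = 620.75 − (-1.343075)·(-264.25) = 265.842440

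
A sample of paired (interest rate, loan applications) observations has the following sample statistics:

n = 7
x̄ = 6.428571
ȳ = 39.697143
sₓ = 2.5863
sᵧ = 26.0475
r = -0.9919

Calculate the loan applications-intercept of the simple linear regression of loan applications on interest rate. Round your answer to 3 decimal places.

103.917

b = r · sᵧ/sₓ = -0.9919 · 26.0475/2.5863 = -9.989760
a = ȳ − b·x̄ = 39.697143 − (-9.989760)·6.428571 = 103.917022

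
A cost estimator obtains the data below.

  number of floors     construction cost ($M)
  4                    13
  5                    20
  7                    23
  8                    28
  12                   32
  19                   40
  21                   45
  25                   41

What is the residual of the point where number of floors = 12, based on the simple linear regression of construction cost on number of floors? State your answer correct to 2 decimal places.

n = 8, Σx = 101, Σy = 242, Σxy = 3651, Σx² = 1725
Sxx = Σx² − (Σx)²/n = 1725 − 1275.125 = 449.875
Sxy = Σxy − (Σx)(Σy)/n = 3651 − 3055.25 = 595.75
b = Sxy/Sxx = 595.75/449.875 = 1.324257
a = ȳ − b·x̄ = 30.25 − 1.324257·12.625 = 13.531259
ŷ(12) = 13.531259 + 1.324257·12 = 29.422340
residual = y − ŷ = 32 − 29.422340 = 2.577660

2.58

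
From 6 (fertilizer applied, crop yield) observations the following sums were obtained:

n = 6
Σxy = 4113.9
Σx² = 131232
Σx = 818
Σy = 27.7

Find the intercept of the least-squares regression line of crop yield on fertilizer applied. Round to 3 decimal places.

2.283

Sxx = Σx² − (Σx)²/n = 131232 − 111520.666667 = 19711.333333
Sxy = Σxy − (Σx)(Σy)/n = 4113.9 − 3776.433333 = 337.466667
b = Sxy/Sxx = 337.466667/19711.333333 = 0.017120
a = ȳ − b·x̄ = 4.616667 − 0.017120·136.333333 = 2.282580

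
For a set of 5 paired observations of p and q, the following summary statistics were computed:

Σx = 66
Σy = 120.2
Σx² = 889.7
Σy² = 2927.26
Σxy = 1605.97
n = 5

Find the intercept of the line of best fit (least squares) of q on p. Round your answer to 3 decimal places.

Sxx = Σx² − (Σx)²/n = 889.7 − 871.2 = 18.5
Sxy = Σxy − (Σx)(Σy)/n = 1605.97 − 1586.64 = 19.33
b = Sxy/Sxx = 19.33/18.5 = 1.044865
a = ȳ − b·x̄ = 24.04 − 1.044865·13.2 = 10.247784

10.248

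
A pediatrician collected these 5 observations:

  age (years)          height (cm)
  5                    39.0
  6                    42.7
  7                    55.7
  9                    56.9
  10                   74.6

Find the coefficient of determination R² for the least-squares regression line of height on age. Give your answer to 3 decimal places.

n = 5, Σx = 37, Σy = 268.9, Σxy = 2099.2, Σx² = 291, Σy² = 15249.55
Sxx = Σx² − (Σx)²/n = 291 − 273.8 = 17.2
Sxy = Σxy − (Σx)(Σy)/n = 2099.2 − 1989.86 = 109.34
Syy = Σy² − (Σy)²/n = 15249.55 − 14461.442 = 788.108
R² = Sxy²/(Sxx·Syy) = (109.34)²/(17.2·788.108) = 0.881950

0.882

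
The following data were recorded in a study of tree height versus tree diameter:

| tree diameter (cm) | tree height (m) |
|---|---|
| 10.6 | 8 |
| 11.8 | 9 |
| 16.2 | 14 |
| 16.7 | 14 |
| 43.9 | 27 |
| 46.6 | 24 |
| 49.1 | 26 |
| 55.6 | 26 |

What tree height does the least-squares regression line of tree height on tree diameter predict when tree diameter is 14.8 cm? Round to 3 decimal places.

n = 8, Σx = 250.5, Σy = 148, Σxy = 5677.5, Σx² = 10393.87
Sxx = Σx² − (Σx)²/n = 10393.87 − 7843.78125 = 2550.08875
Sxy = Σxy − (Σx)(Σy)/n = 5677.5 − 4634.25 = 1043.25
b = Sxy/Sxx = 1043.25/2550.08875 = 0.409103
a = ȳ − b·x̄ = 18.5 − 0.409103·31.3125 = 5.689950
ŷ(14.8) = a + b·14.8 = 5.689950 + 0.409103·14.8 = 11.744680

11.745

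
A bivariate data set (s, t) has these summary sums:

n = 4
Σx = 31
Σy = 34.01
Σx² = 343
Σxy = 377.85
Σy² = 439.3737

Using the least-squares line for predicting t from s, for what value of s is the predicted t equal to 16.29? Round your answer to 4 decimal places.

Sxx = Σx² − (Σx)²/n = 343 − 240.25 = 102.75
Sxy = Σxy − (Σx)(Σy)/n = 377.85 − 263.5775 = 114.2725
b = Sxy/Sxx = 114.2725/102.75 = 1.112141
a = ȳ − b·x̄ = 8.5025 − 1.112141·7.75 = -0.116594
Set a + b·x = 16.29: x = (16.29 − (-0.116594)) / 1.112141 = 14.752259

14.7523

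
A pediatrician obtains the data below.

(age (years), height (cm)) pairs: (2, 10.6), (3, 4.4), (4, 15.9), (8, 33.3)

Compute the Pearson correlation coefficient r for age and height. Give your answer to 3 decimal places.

0.934

n = 4, Σx = 17, Σy = 64.2, Σxy = 364.4, Σx² = 93, Σy² = 1493.42
Sxx = Σx² − (Σx)²/n = 93 − 72.25 = 20.75
Sxy = Σxy − (Σx)(Σy)/n = 364.4 − 272.85 = 91.55
Syy = Σy² − (Σy)²/n = 1493.42 − 1030.41 = 463.01
r = Sxy/√(Sxx·Syy) = 91.55/√(9607.4575) = 91.55/98.017639 = 0.934016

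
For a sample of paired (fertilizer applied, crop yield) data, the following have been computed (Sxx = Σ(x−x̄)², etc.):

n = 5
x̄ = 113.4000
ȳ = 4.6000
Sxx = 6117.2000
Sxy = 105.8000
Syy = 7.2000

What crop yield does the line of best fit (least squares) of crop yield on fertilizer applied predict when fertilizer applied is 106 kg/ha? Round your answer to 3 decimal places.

4.472

b = Sxy/Sxx = 105.8/6117.2 = 0.017295
a = ȳ − b·x̄ = 4.6 − 0.017295·113.4 = 2.638691
ŷ(106) = a + b·106 = 2.638691 + 0.017295·106 = 4.472013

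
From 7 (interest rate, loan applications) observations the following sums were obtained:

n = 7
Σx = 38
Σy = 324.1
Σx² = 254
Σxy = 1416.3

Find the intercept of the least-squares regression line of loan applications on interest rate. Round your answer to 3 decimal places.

85.335

Sxx = Σx² − (Σx)²/n = 254 − 206.285714 = 47.714286
Sxy = Σxy − (Σx)(Σy)/n = 1416.3 − 1759.4 = -343.1
b = Sxy/Sxx = -343.1/47.714286 = -7.190719
a = ȳ − b·x̄ = 46.3 − (-7.190719)·5.428571 = 85.335329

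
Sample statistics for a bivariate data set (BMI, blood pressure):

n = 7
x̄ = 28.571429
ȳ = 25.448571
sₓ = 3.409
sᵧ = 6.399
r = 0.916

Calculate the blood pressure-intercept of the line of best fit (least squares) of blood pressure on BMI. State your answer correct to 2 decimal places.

b = r · sᵧ/sₓ = 0.916 · 6.399/3.409 = 1.719414
a = ȳ − b·x̄ = 25.448571 − 1.719414·28.571429 = -23.677558

-23.68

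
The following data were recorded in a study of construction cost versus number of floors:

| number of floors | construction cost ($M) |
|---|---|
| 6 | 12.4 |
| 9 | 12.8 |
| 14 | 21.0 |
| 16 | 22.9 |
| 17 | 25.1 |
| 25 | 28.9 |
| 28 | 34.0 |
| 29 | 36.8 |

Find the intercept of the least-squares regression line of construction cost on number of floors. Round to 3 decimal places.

n = 8, Σx = 144, Σy = 193.9, Σxy = 4018.4, Σx² = 3108
Sxx = Σx² − (Σx)²/n = 3108 − 2592 = 516
Sxy = Σxy − (Σx)(Σy)/n = 4018.4 − 3490.2 = 528.2
b = Sxy/Sxx = 528.2/516 = 1.023643
a = ȳ − b·x̄ = 24.2375 − 1.023643·18 = 5.811919

5.812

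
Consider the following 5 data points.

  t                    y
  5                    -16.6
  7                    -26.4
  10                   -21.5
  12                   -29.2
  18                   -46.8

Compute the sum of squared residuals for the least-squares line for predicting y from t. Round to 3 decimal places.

n = 5, Σx = 52, Σy = -140.5, Σxy = -1675.6, Σx² = 642, Σy² = 4477.65
Sxx = Σx² − (Σx)²/n = 642 − 540.8 = 101.2
Sxy = Σxy − (Σx)(Σy)/n = -1675.6 − (-1461.2) = -214.4
Syy = Σy² − (Σy)²/n = 4477.65 − 3948.05 = 529.6
b = Sxy/Sxx = -214.4/101.2 = -2.118577
SSE = Syy − b·Sxy = 529.6 − (-2.118577)·(-214.4) = 75.377075

75.377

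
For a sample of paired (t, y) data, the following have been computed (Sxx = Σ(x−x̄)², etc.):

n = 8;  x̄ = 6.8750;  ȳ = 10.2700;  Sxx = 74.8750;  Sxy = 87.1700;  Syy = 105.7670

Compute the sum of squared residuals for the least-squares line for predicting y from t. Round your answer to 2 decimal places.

b = Sxy/Sxx = 87.17/74.875 = 1.164207
SSE = Syy − b·Sxy = 105.767 − 1.164207·87.17 = 4.283075

4.28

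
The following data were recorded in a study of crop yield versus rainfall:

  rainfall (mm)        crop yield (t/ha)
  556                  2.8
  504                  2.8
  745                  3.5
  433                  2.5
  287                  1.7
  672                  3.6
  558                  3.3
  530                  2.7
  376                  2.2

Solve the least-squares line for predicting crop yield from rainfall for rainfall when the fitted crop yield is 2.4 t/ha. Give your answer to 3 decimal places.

424.781

n = 9, Σx = 4661, Σy = 25.1, Σxy = 13664.7, Σx² = 2573259
Sxx = Σx² − (Σx)²/n = 2573259 − 2413880.111111 = 159378.888889
Sxy = Σxy − (Σx)(Σy)/n = 13664.7 − 12999.011111 = 665.688889
b = Sxy/Sxx = 665.688889/159378.888889 = 0.004177
a = ȳ − b·x̄ = 2.788889 − 0.004177·517.888889 = 0.625786
Set a + b·x = 2.4: x = (2.4 − 0.625786) / 0.004177 = 424.781313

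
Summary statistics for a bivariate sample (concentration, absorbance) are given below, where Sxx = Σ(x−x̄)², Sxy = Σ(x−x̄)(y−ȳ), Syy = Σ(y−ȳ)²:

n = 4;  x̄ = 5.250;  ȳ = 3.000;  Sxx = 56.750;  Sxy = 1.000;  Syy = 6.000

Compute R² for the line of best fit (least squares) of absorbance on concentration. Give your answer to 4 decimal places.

R² = Sxy²/(Sxx·Syy) = (1)²/(56.75·6) = 0.002937

0.0029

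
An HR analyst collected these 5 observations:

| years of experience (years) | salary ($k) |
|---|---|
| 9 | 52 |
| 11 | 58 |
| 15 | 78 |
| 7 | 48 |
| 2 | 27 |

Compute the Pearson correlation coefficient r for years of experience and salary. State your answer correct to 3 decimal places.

0.993

n = 5, Σx = 44, Σy = 263, Σxy = 2666, Σx² = 480, Σy² = 15185
Sxx = Σx² − (Σx)²/n = 480 − 387.2 = 92.8
Sxy = Σxy − (Σx)(Σy)/n = 2666 − 2314.4 = 351.6
Syy = Σy² − (Σy)²/n = 15185 − 13833.8 = 1351.2
r = Sxy/√(Sxx·Syy) = 351.6/√(125391.36) = 351.6/354.106425 = 0.992922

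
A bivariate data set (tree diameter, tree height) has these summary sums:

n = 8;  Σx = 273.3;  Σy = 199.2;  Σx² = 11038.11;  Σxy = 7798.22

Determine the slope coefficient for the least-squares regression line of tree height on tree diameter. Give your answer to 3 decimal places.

0.584

Sxx = Σx² − (Σx)²/n = 11038.11 − 9336.61125 = 1701.49875
Sxy = Σxy − (Σx)(Σy)/n = 7798.22 − 6805.17 = 993.05
b = Sxy/Sxx = 993.05/1701.49875 = 0.583633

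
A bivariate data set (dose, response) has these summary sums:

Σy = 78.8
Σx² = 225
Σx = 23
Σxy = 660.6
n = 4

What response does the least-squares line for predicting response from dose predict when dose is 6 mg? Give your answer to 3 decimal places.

Sxx = Σx² − (Σx)²/n = 225 − 132.25 = 92.75
Sxy = Σxy − (Σx)(Σy)/n = 660.6 − 453.1 = 207.5
b = Sxy/Sxx = 207.5/92.75 = 2.237197
a = ȳ − b·x̄ = 19.7 − 2.237197·5.75 = 6.836119
ŷ(6) = a + b·6 = 6.836119 + 2.237197·6 = 20.259299

20.259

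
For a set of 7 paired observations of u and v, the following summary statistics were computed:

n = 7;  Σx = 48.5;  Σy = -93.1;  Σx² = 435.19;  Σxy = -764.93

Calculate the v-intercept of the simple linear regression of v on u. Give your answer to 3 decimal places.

Sxx = Σx² − (Σx)²/n = 435.19 − 336.035714 = 99.154286
Sxy = Σxy − (Σx)(Σy)/n = -764.93 − (-645.05) = -119.88
b = Sxy/Sxx = -119.88/99.154286 = -1.209025
a = ȳ − b·x̄ = -13.3 − (-1.209025)·6.928571 = -4.923185

-4.923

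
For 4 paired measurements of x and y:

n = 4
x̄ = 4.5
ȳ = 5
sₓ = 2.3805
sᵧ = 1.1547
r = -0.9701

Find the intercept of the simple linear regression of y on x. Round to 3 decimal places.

b = r · sᵧ/sₓ = -0.9701 · 1.1547/2.3805 = -0.470563
a = ȳ − b·x̄ = 5 − (-0.470563)·4.5 = 7.117532

7.118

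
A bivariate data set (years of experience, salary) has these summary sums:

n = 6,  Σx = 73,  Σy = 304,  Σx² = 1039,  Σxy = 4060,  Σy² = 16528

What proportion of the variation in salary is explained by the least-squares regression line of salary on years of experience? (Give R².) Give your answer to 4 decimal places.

0.7692

Sxx = Σx² − (Σx)²/n = 1039 − 888.166667 = 150.833333
Sxy = Σxy − (Σx)(Σy)/n = 4060 − 3698.666667 = 361.333333
Syy = Σy² − (Σy)²/n = 16528 − 15402.666667 = 1125.333333
R² = Sxy²/(Sxx·Syy) = (361.333333)²/(150.833333·1125.333333) = 0.769197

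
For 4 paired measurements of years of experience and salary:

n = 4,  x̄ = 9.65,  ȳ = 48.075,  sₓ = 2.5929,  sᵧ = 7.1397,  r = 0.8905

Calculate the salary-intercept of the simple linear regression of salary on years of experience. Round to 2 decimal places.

b = r · sᵧ/sₓ = 0.8905 · 7.1397/2.5929 = 2.452043
a = ȳ − b·x̄ = 48.075 − 2.452043·9.65 = 24.412783

24.41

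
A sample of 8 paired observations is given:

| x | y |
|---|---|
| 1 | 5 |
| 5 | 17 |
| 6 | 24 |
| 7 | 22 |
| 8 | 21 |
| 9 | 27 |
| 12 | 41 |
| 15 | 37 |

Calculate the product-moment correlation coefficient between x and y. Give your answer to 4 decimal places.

n = 8, Σx = 63, Σy = 194, Σxy = 1846, Σx² = 625, Σy² = 5594
Sxx = Σx² − (Σx)²/n = 625 − 496.125 = 128.875
Sxy = Σxy − (Σx)(Σy)/n = 1846 − 1527.75 = 318.25
Syy = Σy² − (Σy)²/n = 5594 − 4704.5 = 889.5
r = Sxy/√(Sxx·Syy) = 318.25/√(114634.3125) = 318.25/338.576893 = 0.939964

0.9400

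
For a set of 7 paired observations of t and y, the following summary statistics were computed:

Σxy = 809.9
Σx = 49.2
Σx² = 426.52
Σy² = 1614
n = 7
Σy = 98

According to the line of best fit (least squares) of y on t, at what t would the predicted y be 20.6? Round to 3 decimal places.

Sxx = Σx² − (Σx)²/n = 426.52 − 345.805714 = 80.714286
Sxy = Σxy − (Σx)(Σy)/n = 809.9 − 688.8 = 121.1
b = Sxy/Sxx = 121.1/80.714286 = 1.500354
a = ȳ − b·x̄ = 14 − 1.500354·7.028571 = 3.454655
Set a + b·x = 20.6: x = (20.6 − 3.454655) / 1.500354 = 11.427533

11.428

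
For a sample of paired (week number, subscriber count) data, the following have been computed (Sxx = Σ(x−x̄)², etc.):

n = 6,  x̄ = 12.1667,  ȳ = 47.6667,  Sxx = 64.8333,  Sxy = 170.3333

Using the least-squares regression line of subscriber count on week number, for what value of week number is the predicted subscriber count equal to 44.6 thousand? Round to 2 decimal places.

b = Sxy/Sxx = 170.3333/64.8333 = 2.627250
a = ȳ − b·x̄ = 47.6667 − 2.627250·12.1667 = 15.701735
Set a + b·x = 44.6: x = (44.6 − 15.701735) / 2.627250 = 10.999434

11.00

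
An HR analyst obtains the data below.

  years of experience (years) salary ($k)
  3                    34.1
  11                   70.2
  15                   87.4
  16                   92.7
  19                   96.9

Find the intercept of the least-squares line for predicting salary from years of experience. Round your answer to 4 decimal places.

n = 5, Σx = 64, Σy = 381.3, Σxy = 5509.8, Σx² = 972
Sxx = Σx² − (Σx)²/n = 972 − 819.2 = 152.8
Sxy = Σxy − (Σx)(Σy)/n = 5509.8 − 4880.64 = 629.16
b = Sxy/Sxx = 629.16/152.8 = 4.117539
a = ȳ − b·x̄ = 76.26 − 4.117539·12.8 = 23.555497

23.5555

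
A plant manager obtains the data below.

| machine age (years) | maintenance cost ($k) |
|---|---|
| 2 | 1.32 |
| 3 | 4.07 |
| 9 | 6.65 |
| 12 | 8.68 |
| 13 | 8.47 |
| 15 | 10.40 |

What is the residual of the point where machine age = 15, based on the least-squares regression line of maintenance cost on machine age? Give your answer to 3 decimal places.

n = 6, Σx = 54, Σy = 39.59, Σxy = 444.97, Σx² = 632
Sxx = Σx² − (Σx)²/n = 632 − 486 = 146
Sxy = Σxy − (Σx)(Σy)/n = 444.97 − 356.31 = 88.66
b = Sxy/Sxx = 88.66/146 = 0.607260
a = ȳ − b·x̄ = 6.598333 − 0.607260·9 = 1.132991
ŷ(15) = 1.132991 + 0.607260·15 = 10.241895
residual = y − ŷ = 10.40 − 10.241895 = 0.158105

0.158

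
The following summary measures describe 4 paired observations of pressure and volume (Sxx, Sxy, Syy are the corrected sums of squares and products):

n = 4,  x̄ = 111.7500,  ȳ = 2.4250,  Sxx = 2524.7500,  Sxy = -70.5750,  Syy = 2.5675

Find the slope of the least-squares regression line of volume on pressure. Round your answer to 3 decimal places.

b = Sxy/Sxx = -70.575/2524.75 = -0.027953

-0.028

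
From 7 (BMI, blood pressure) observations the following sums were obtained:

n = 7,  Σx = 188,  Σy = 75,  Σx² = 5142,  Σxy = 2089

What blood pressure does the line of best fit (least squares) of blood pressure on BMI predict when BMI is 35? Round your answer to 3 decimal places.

17.266

Sxx = Σx² − (Σx)²/n = 5142 − 5049.142857 = 92.857143
Sxy = Σxy − (Σx)(Σy)/n = 2089 − 2014.285714 = 74.714286
b = Sxy/Sxx = 74.714286/92.857143 = 0.804615
a = ȳ − b·x̄ = 10.714286 − 0.804615·26.857143 = -10.895385
ŷ(35) = a + b·35 = -10.895385 + 0.804615·35 = 17.266154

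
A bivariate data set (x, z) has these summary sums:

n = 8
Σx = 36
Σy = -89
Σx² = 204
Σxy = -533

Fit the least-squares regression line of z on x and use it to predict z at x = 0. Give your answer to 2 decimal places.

3.07

Sxx = Σx² − (Σx)²/n = 204 − 162 = 42
Sxy = Σxy − (Σx)(Σy)/n = -533 − (-400.5) = -132.5
b = Sxy/Sxx = -132.5/42 = -3.154762
a = ȳ − b·x̄ = -11.125 − (-3.154762)·4.5 = 3.071429
ŷ(0) = a + b·0 = 3.071429 + (-3.154762)·0 = 3.071429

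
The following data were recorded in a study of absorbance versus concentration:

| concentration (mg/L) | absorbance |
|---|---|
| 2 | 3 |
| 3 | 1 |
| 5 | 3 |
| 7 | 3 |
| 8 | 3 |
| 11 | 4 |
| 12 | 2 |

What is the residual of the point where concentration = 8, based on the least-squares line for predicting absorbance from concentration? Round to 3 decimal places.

n = 7, Σx = 48, Σy = 19, Σxy = 137, Σx² = 416
Sxx = Σx² − (Σx)²/n = 416 − 329.142857 = 86.857143
Sxy = Σxy − (Σx)(Σy)/n = 137 − 130.285714 = 6.714286
b = Sxy/Sxx = 6.714286/86.857143 = 0.077303
a = ȳ − b·x̄ = 2.714286 − 0.077303·6.857143 = 2.184211
ŷ(8) = 2.184211 + 0.077303·8 = 2.802632
residual = y − ŷ = 3 − 2.802632 = 0.197368

0.197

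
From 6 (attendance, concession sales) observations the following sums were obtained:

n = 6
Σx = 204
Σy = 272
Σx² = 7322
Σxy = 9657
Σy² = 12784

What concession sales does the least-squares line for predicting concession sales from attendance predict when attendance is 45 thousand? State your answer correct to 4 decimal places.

56.9888

Sxx = Σx² − (Σx)²/n = 7322 − 6936 = 386
Sxy = Σxy − (Σx)(Σy)/n = 9657 − 9248 = 409
b = Sxy/Sxx = 409/386 = 1.059585
a = ȳ − b·x̄ = 45.333333 − 1.059585·34 = 9.307427
ŷ(45) = a + b·45 = 9.307427 + 1.059585·45 = 56.988774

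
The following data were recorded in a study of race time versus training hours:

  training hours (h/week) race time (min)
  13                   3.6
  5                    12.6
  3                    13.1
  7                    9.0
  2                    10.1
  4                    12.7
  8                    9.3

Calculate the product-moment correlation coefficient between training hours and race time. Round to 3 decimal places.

n = 7, Σx = 42, Σy = 70.4, Σxy = 357.5, Σx² = 336, Σy² = 774.12
Sxx = Σx² − (Σx)²/n = 336 − 252 = 84
Sxy = Σxy − (Σx)(Σy)/n = 357.5 − 422.4 = -64.9
Syy = Σy² − (Σy)²/n = 774.12 − 708.022857 = 66.097143
r = Sxy/√(Sxx·Syy) = -64.9/√(5552.16) = -64.9/74.512818 = -0.870991

-0.871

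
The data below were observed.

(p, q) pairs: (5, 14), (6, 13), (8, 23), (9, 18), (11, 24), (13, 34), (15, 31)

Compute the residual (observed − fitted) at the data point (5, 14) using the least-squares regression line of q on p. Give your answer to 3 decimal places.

n = 7, Σx = 67, Σy = 157, Σxy = 1665, Σx² = 721
Sxx = Σx² − (Σx)²/n = 721 − 641.285714 = 79.714286
Sxy = Σxy − (Σx)(Σy)/n = 1665 − 1502.714286 = 162.285714
b = Sxy/Sxx = 162.285714/79.714286 = 2.035842
a = ȳ − b·x̄ = 22.428571 − 2.035842·9.571429 = 2.942652
ŷ(5) = 2.942652 + 2.035842·5 = 13.121864
residual = y − ŷ = 14 − 13.121864 = 0.878136

0.878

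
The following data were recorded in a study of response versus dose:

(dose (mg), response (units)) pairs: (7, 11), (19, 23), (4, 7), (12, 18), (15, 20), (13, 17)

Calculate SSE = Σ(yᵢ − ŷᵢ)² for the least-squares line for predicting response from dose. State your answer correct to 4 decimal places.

n = 6, Σx = 70, Σy = 96, Σxy = 1279, Σx² = 964, Σy² = 1712
Sxx = Σx² − (Σx)²/n = 964 − 816.666667 = 147.333333
Sxy = Σxy − (Σx)(Σy)/n = 1279 − 1120 = 159
Syy = Σy² − (Σy)²/n = 1712 − 1536 = 176
b = Sxy/Sxx = 159/147.333333 = 1.079186
SSE = Syy − b·Sxy = 176 − 1.079186·159 = 4.409502

4.4095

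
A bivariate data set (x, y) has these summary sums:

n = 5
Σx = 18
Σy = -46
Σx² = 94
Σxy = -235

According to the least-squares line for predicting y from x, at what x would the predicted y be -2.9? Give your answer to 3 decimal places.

0.949

Sxx = Σx² − (Σx)²/n = 94 − 64.8 = 29.2
Sxy = Σxy − (Σx)(Σy)/n = -235 − (-165.6) = -69.4
b = Sxy/Sxx = -69.4/29.2 = -2.376712
a = ȳ − b·x̄ = -9.2 − (-2.376712)·3.6 = -0.643836
Set a + b·x = -2.9: x = (-2.9 − (-0.643836)) / (-2.376712) = 0.949280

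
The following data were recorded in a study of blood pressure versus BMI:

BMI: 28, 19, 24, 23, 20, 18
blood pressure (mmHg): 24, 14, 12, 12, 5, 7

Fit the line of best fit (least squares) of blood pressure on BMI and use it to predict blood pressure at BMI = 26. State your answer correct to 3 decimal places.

18.048

n = 6, Σx = 132, Σy = 74, Σxy = 1728, Σx² = 2974
Sxx = Σx² − (Σx)²/n = 2974 − 2904 = 70
Sxy = Σxy − (Σx)(Σy)/n = 1728 − 1628 = 100
b = Sxy/Sxx = 100/70 = 1.428571
a = ȳ − b·x̄ = 12.333333 − 1.428571·22 = -19.095238
ŷ(26) = a + b·26 = -19.095238 + 1.428571·26 = 18.047619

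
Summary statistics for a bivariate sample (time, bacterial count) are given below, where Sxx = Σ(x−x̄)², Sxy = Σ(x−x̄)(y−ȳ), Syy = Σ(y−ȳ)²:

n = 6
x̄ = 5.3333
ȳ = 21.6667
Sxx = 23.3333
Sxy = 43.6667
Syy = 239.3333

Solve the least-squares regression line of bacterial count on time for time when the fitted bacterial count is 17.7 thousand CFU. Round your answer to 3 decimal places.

b = Sxy/Sxx = 43.6667/23.3333 = 1.871433
a = ȳ − b·x̄ = 21.6667 − 1.871433·5.3333 = 11.685788
Set a + b·x = 17.7: x = (17.7 − 11.685788) / 1.871433 = 3.213694

3.214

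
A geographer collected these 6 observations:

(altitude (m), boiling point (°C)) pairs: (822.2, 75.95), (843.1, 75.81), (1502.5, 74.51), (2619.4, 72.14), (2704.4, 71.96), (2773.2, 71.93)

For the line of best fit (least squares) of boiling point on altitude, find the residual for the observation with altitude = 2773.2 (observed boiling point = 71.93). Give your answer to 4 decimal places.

n = 6, Σx = 11264.8, Σy = 442.3, Σxy = 821361.192, Σx² = 25510010.66
Sxx = Σx² − (Σx)²/n = 25510010.66 − 21149286.506667 = 4360724.153333
Sxy = Σxy − (Σx)(Σy)/n = 821361.192 − 830403.506667 = -9042.314667
b = Sxy/Sxx = -9042.314667/4360724.153333 = -0.002074
a = ȳ − b·x̄ = 73.716667 − (-0.002074)·1877.466667 = 77.609746
ŷ(2773.2) = 77.609746 + (-0.002074)·2773.2 = 71.859291
residual = y − ŷ = 71.93 − 71.859291 = 0.070709

0.0707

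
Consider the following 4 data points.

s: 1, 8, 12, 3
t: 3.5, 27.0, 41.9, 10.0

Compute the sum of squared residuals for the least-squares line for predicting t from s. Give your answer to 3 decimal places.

0.604

n = 4, Σx = 24, Σy = 82.4, Σxy = 752.3, Σx² = 218, Σy² = 2596.86
Sxx = Σx² − (Σx)²/n = 218 − 144 = 74
Sxy = Σxy − (Σx)(Σy)/n = 752.3 − 494.4 = 257.9
Syy = Σy² − (Σy)²/n = 2596.86 − 1697.44 = 899.42
b = Sxy/Sxx = 257.9/74 = 3.485135
SSE = Syy − b·Sxy = 899.42 − 3.485135·257.9 = 0.603649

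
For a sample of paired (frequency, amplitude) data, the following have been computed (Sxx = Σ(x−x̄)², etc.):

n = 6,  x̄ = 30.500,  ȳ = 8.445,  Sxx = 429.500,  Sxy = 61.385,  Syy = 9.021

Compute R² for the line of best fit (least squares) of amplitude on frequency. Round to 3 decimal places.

R² = Sxy²/(Sxx·Syy) = (61.385)²/(429.5·9.021) = 0.972538

0.973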